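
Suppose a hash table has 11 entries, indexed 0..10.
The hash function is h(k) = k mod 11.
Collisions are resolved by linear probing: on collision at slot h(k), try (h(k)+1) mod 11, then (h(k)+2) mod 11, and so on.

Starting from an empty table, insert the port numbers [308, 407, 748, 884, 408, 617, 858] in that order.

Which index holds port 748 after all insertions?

Insert 308: h=0, slot 0 empty → index 0.
Insert 407: h=0, slot 0 occupied → index 1.
Insert 748: h=0, slots 0,1 occupied → index 2.
Insert 884: h=4, slot 4 empty → index 4.
Insert 408: h=1, slots 1,2 occupied → index 3.
Insert 617: h=1, slots 1,2,3,4 occupied → index 5.
Insert 858: h=0, slots 0,1,2,3,4,5 occupied → index 6.
Table: [308, 407, 748, 408, 884, 617, 858, -, -, -, -]

2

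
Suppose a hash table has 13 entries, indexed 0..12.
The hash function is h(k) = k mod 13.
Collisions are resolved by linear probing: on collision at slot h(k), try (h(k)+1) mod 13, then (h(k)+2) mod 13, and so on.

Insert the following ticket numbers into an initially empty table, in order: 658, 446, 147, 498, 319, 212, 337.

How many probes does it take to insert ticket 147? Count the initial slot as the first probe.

2

Insert 658: h=8, slot 8 empty => index 8.
Insert 446: h=4, slot 4 empty => index 4.
Insert 147: h=4, slot 4 occupied => index 5.
Insert 498: h=4, slots 4,5 occupied => index 6.
Insert 319: h=7, slot 7 empty => index 7.
Insert 212: h=4, slots 4,5,6,7,8 occupied => index 9.
Insert 337: h=12, slot 12 empty => index 12.
Table: [., ., ., ., 446, 147, 498, 319, 658, 212, ., ., 337]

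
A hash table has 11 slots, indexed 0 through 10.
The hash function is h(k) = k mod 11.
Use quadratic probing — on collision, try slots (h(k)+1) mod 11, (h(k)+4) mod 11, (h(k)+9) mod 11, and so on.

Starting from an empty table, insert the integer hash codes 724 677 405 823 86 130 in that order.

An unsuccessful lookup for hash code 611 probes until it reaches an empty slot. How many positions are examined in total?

4

724 hashes to 9; slot 9 is free -> place at 9.
677 hashes to 6; slot 6 is free -> place at 6.
405 hashes to 9; 9 taken -> place at 10.
823 hashes to 9; 9,10 taken -> place at 2.
86 hashes to 9; 9,10,2 taken -> place at 7.
130 hashes to 9; 9,10,2,7 taken -> place at 3.
Table: [_, _, 823, 130, _, _, 677, 86, _, 724, 405]
Lookup 611: h=6, probe 6,7,10,4 → slot 4 empty, not found.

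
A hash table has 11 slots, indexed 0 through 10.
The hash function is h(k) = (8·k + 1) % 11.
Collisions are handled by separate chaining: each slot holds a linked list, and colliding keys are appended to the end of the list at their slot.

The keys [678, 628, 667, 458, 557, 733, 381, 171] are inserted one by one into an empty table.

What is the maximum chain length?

6

678 -> bucket 2
628 -> bucket 9
667 -> bucket 2 (collision)
458 -> bucket 2 (collision)
557 -> bucket 2 (collision)
733 -> bucket 2 (collision)
381 -> bucket 2 (collision)
171 -> bucket 5
Final buckets:
0: .
1: .
2: 678 -> 667 -> 458 -> 557 -> 733 -> 381
3: .
4: .
5: 171
6: .
7: .
8: .
9: 628
10: .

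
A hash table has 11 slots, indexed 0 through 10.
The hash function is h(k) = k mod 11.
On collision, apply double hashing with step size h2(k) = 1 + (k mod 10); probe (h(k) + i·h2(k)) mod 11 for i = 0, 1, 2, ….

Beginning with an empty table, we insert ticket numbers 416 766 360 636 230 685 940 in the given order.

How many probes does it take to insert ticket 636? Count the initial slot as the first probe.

2

Insert 416: h=9, slot 9 empty -> index 9.
Insert 766: h=7, slot 7 empty -> index 7.
Insert 360: h=8, slot 8 empty -> index 8.
Insert 636: h=9, h2=7, slot 9 occupied -> index 5.
Insert 230: h=10, slot 10 empty -> index 10.
Insert 685: h=3, slot 3 empty -> index 3.
Insert 940: h=5, h2=1, slot 5 occupied -> index 6.
Table: [—, —, —, 685, —, 636, 940, 766, 360, 416, 230]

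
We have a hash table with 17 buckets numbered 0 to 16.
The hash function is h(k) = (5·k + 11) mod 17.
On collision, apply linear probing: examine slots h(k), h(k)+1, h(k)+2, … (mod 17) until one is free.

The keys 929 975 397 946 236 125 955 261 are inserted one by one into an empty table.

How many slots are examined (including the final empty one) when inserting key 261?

929 hashes to 15; slot 15 is free => place at 15.
975 hashes to 7; slot 7 is free => place at 7.
397 hashes to 7; 7 taken => place at 8.
946 hashes to 15; 15 taken => place at 16.
236 hashes to 1; slot 1 is free => place at 1.
125 hashes to 7; 7,8 taken => place at 9.
955 hashes to 9; 9 taken => place at 10.
261 hashes to 7; 7,8,9,10 taken => place at 11.
Table: [-, 236, -, -, -, -, -, 975, 397, 125, 955, 261, -, -, -, 929, 946]

5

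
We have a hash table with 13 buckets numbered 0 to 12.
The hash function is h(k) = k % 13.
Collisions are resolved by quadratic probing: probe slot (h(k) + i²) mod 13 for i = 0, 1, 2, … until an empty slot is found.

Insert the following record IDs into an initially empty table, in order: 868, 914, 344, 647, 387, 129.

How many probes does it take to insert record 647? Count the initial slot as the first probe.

868: h=10 => slot 10
914: h=4 => slot 4
344: h=6 => slot 6
647: h=10, probe 10,11 => slot 11
387: h=10, probe 10,11,1 => slot 1
129: h=12 => slot 12
Table: [∅, 387, ∅, ∅, 914, ∅, 344, ∅, ∅, ∅, 868, 647, 129]

2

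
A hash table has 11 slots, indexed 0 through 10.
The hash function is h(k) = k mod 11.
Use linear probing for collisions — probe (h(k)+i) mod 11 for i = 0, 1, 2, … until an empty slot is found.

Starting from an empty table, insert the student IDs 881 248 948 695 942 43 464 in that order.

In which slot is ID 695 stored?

881: h=1 -> slot 1
248: h=6 -> slot 6
948: h=2 -> slot 2
695: h=2, probe 2,3 -> slot 3
942: h=7 -> slot 7
43: h=10 -> slot 10
464: h=2, probe 2,3,4 -> slot 4
Table: [∅, 881, 948, 695, 464, ∅, 248, 942, ∅, ∅, 43]

3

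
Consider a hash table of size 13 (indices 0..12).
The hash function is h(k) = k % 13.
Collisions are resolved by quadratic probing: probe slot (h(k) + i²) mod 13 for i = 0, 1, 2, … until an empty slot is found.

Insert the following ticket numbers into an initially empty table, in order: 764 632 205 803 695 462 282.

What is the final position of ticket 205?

764 hashes to 10; slot 10 is free → place at 10.
632 hashes to 8; slot 8 is free → place at 8.
205 hashes to 10; 10 taken → place at 11.
803 hashes to 10; 10,11 taken → place at 1.
695 hashes to 6; slot 6 is free → place at 6.
462 hashes to 7; slot 7 is free → place at 7.
282 hashes to 9; slot 9 is free → place at 9.
Table: [∅, 803, ∅, ∅, ∅, ∅, 695, 462, 632, 282, 764, 205, ∅]

11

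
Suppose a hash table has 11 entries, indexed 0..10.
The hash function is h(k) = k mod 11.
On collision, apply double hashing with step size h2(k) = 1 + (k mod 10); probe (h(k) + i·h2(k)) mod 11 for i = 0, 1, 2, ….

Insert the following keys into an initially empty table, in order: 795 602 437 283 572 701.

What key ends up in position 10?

701

795: h=3 -> slot 3
602: h=8 -> slot 8
437: h=8, h2=8, probe 8,5 -> slot 5
283: h=8, h2=4, probe 8,1 -> slot 1
572: h=0 -> slot 0
701: h=8, h2=2, probe 8,10 -> slot 10
Table: [572, 283, —, 795, —, 437, —, —, 602, —, 701]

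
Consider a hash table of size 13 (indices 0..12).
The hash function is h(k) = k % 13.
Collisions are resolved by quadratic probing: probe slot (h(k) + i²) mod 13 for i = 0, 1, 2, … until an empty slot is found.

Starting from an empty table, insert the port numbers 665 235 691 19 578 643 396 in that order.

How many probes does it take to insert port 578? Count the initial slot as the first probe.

2

665: h=2 → slot 2
235: h=1 → slot 1
691: h=2, probe 2,3 → slot 3
19: h=6 → slot 6
578: h=6, probe 6,7 → slot 7
643: h=6, probe 6,7,10 → slot 10
396: h=6, probe 6,7,10,2,9 → slot 9
Table: [—, 235, 665, 691, —, —, 19, 578, —, 396, 643, —, —]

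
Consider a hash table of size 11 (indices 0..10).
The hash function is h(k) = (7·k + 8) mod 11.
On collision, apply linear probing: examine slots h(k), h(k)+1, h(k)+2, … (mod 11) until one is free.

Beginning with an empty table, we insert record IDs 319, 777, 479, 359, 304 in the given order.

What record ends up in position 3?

Insert 319: h=8, slot 8 empty => index 8.
Insert 777: h=2, slot 2 empty => index 2.
Insert 479: h=6, slot 6 empty => index 6.
Insert 359: h=2, slot 2 occupied => index 3.
Insert 304: h=2, slots 2,3 occupied => index 4.
Table: [∅, ∅, 777, 359, 304, ∅, 479, ∅, 319, ∅, ∅]

359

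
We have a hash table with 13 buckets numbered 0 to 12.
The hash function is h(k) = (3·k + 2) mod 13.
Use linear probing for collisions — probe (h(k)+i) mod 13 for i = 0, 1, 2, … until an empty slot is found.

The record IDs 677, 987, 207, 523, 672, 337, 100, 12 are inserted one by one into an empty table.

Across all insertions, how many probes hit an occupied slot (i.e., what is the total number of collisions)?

7

Insert 677: h=5, slot 5 empty => index 5.
Insert 987: h=12, slot 12 empty => index 12.
Insert 207: h=12, slot 12 occupied => index 0.
Insert 523: h=11, slot 11 empty => index 11.
Insert 672: h=3, slot 3 empty => index 3.
Insert 337: h=12, slots 12,0 occupied => index 1.
Insert 100: h=3, slot 3 occupied => index 4.
Insert 12: h=12, slots 12,0,1 occupied => index 2.
Table: [207, 337, 12, 672, 100, 677, _, _, _, _, _, 523, 987]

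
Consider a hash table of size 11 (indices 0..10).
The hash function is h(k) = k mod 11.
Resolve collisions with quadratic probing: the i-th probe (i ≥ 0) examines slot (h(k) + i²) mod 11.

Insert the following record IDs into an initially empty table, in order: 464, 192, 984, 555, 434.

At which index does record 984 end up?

6

464: h=2 -> slot 2
192: h=5 -> slot 5
984: h=5, probe 5,6 -> slot 6
555: h=5, probe 5,6,9 -> slot 9
434: h=5, probe 5,6,9,3 -> slot 3
Table: [., ., 464, 434, ., 192, 984, ., ., 555, .]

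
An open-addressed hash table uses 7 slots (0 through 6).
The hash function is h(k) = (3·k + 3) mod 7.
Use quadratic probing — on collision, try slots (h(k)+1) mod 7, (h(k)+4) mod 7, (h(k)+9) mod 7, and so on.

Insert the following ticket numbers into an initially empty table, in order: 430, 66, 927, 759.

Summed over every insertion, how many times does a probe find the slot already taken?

6

Insert 430: h=5, slot 5 empty => index 5.
Insert 66: h=5, slot 5 occupied => index 6.
Insert 927: h=5, slots 5,6 occupied => index 2.
Insert 759: h=5, slots 5,6,2 occupied => index 0.
Table: [759, -, 927, -, -, 430, 66]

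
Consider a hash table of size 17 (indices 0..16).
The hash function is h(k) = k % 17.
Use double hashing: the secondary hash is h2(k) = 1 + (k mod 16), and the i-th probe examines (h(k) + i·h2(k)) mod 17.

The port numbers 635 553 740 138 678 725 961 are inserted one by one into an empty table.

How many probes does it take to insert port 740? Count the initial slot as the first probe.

2

635 hashes to 6; slot 6 is free -> place at 6.
553 hashes to 9; slot 9 is free -> place at 9.
740 hashes to 9, h2=5; 9 taken -> place at 14.
138 hashes to 2; slot 2 is free -> place at 2.
678 hashes to 15; slot 15 is free -> place at 15.
725 hashes to 11; slot 11 is free -> place at 11.
961 hashes to 9, h2=2; 9,11 taken -> place at 13.
Table: [—, —, 138, —, —, —, 635, —, —, 553, —, 725, —, 961, 740, 678, —]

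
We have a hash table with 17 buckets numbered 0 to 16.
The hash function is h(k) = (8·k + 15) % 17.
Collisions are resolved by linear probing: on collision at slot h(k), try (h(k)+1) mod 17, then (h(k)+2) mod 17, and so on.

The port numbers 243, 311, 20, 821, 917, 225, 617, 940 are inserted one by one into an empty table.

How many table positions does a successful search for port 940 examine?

7

243 hashes to 4; slot 4 is free -> place at 4.
311 hashes to 4; 4 taken -> place at 5.
20 hashes to 5; 5 taken -> place at 6.
821 hashes to 4; 4,5,6 taken -> place at 7.
917 hashes to 7; 7 taken -> place at 8.
225 hashes to 13; slot 13 is free -> place at 13.
617 hashes to 4; 4,5,6,7,8 taken -> place at 9.
940 hashes to 4; 4,5,6,7,8,9 taken -> place at 10.
Table: [∅, ∅, ∅, ∅, 243, 311, 20, 821, 917, 617, 940, ∅, ∅, 225, ∅, ∅, ∅]
Lookup 940: h=4, probe 4,5,6,7,8,9,10 → found at 10.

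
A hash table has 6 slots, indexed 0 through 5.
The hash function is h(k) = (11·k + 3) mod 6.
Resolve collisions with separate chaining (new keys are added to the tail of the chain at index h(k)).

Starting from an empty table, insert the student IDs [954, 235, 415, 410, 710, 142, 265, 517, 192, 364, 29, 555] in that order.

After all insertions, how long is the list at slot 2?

4

954 → bucket 3
235 → bucket 2
415 → bucket 2 (collision)
410 → bucket 1
710 → bucket 1 (collision)
142 → bucket 5
265 → bucket 2 (collision)
517 → bucket 2 (collision)
192 → bucket 3 (collision)
364 → bucket 5 (collision)
29 → bucket 4
555 → bucket 0
Final buckets:
0: 555
1: 410 -> 710
2: 235 -> 415 -> 265 -> 517
3: 954 -> 192
4: 29
5: 142 -> 364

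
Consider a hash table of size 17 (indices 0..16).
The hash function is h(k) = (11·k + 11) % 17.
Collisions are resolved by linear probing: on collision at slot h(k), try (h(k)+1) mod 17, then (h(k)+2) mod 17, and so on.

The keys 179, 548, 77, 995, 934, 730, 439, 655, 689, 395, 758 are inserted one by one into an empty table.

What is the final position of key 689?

179 hashes to 8; slot 8 is free -> place at 8.
548 hashes to 4; slot 4 is free -> place at 4.
77 hashes to 8; 8 taken -> place at 9.
995 hashes to 8; 8,9 taken -> place at 10.
934 hashes to 0; slot 0 is free -> place at 0.
730 hashes to 0; 0 taken -> place at 1.
439 hashes to 12; slot 12 is free -> place at 12.
655 hashes to 8; 8,9,10 taken -> place at 11.
689 hashes to 8; 8,9,10,11,12 taken -> place at 13.
395 hashes to 4; 4 taken -> place at 5.
758 hashes to 2; slot 2 is free -> place at 2.
Table: [934, 730, 758, -, 548, 395, -, -, 179, 77, 995, 655, 439, 689, -, -, -]

13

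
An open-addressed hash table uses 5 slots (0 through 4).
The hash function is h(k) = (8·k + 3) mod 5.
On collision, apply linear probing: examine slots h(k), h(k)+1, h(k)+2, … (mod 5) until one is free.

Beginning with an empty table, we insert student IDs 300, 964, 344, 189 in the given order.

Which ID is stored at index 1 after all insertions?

344

Insert 300: h=3, slot 3 empty → index 3.
Insert 964: h=0, slot 0 empty → index 0.
Insert 344: h=0, slot 0 occupied → index 1.
Insert 189: h=0, slots 0,1 occupied → index 2.
Table: [964, 344, 189, 300, .]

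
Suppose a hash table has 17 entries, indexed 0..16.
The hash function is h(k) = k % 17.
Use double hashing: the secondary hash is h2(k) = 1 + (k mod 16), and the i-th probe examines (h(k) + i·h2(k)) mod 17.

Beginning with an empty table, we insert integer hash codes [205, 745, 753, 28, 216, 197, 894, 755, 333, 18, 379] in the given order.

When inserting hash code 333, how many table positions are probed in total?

3

205 hashes to 1; slot 1 is free => place at 1.
745 hashes to 14; slot 14 is free => place at 14.
753 hashes to 5; slot 5 is free => place at 5.
28 hashes to 11; slot 11 is free => place at 11.
216 hashes to 12; slot 12 is free => place at 12.
197 hashes to 10; slot 10 is free => place at 10.
894 hashes to 10, h2=15; 10 taken => place at 8.
755 hashes to 7; slot 7 is free => place at 7.
333 hashes to 10, h2=14; 10,7 taken => place at 4.
18 hashes to 1, h2=3; 1,4,7,10 taken => place at 13.
379 hashes to 5, h2=12; 5 taken => place at 0.
Table: [379, 205, _, _, 333, 753, _, 755, 894, _, 197, 28, 216, 18, 745, _, _]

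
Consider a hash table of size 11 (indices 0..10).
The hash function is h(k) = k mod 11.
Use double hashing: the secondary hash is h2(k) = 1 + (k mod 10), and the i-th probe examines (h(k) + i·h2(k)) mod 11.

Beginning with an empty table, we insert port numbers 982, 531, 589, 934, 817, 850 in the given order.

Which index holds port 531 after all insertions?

982: h=3 -> slot 3
531: h=3, h2=2, probe 3,5 -> slot 5
589: h=6 -> slot 6
934: h=10 -> slot 10
817: h=3, h2=8, probe 3,0 -> slot 0
850: h=3, h2=1, probe 3,4 -> slot 4
Table: [817, —, —, 982, 850, 531, 589, —, —, —, 934]

5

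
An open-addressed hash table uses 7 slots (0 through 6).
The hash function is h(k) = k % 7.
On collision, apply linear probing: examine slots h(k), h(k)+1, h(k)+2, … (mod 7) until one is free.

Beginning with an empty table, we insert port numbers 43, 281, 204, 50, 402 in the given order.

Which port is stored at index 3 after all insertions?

43 hashes to 1; slot 1 is free => place at 1.
281 hashes to 1; 1 taken => place at 2.
204 hashes to 1; 1,2 taken => place at 3.
50 hashes to 1; 1,2,3 taken => place at 4.
402 hashes to 3; 3,4 taken => place at 5.
Table: [∅, 43, 281, 204, 50, 402, ∅]

204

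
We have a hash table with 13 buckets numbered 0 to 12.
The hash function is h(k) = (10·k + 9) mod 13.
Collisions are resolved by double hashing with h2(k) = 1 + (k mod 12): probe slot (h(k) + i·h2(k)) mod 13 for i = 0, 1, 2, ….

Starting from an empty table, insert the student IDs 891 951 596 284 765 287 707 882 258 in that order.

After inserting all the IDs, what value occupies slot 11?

Insert 891: h=1, slot 1 empty => index 1.
Insert 951: h=3, slot 3 empty => index 3.
Insert 596: h=2, slot 2 empty => index 2.
Insert 284: h=2, h2=9, slot 2 occupied => index 11.
Insert 765: h=2, h2=10, slot 2 occupied => index 12.
Insert 287: h=6, slot 6 empty => index 6.
Insert 707: h=7, slot 7 empty => index 7.
Insert 882: h=2, h2=7, slot 2 occupied => index 9.
Insert 258: h=2, h2=7, slots 2,9,3 occupied => index 10.
Table: [∅, 891, 596, 951, ∅, ∅, 287, 707, ∅, 882, 258, 284, 765]

284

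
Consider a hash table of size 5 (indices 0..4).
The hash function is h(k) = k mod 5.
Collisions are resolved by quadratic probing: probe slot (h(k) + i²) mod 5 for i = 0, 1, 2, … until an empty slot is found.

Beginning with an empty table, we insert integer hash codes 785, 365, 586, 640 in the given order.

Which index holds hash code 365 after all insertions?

1

785 hashes to 0; slot 0 is free => place at 0.
365 hashes to 0; 0 taken => place at 1.
586 hashes to 1; 1 taken => place at 2.
640 hashes to 0; 0,1 taken => place at 4.
Table: [785, 365, 586, -, 640]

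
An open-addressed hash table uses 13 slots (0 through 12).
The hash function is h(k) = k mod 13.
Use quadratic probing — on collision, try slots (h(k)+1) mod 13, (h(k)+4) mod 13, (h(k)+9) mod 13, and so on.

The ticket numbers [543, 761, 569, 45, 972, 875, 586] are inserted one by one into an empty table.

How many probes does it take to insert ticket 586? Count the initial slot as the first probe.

543 hashes to 10; slot 10 is free → place at 10.
761 hashes to 7; slot 7 is free → place at 7.
569 hashes to 10; 10 taken → place at 11.
45 hashes to 6; slot 6 is free → place at 6.
972 hashes to 10; 10,11 taken → place at 1.
875 hashes to 4; slot 4 is free → place at 4.
586 hashes to 1; 1 taken → place at 2.
Table: [., 972, 586, ., 875, ., 45, 761, ., ., 543, 569, .]

2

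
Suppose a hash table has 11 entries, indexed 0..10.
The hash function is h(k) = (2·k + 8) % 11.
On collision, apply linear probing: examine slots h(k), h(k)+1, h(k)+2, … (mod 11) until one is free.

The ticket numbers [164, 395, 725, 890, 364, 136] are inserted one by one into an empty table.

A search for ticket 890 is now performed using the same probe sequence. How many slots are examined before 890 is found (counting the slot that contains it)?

Insert 164: h=6, slot 6 empty -> index 6.
Insert 395: h=6, slot 6 occupied -> index 7.
Insert 725: h=6, slots 6,7 occupied -> index 8.
Insert 890: h=6, slots 6,7,8 occupied -> index 9.
Insert 364: h=10, slot 10 empty -> index 10.
Insert 136: h=5, slot 5 empty -> index 5.
Table: [—, —, —, —, —, 136, 164, 395, 725, 890, 364]
Lookup 890: h=6, probe 6,7,8,9 → found at 9.

4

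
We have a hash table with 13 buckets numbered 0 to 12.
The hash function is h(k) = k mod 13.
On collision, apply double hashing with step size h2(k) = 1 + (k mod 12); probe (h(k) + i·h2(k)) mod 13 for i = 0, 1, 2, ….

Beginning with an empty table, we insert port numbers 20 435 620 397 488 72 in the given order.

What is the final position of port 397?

Insert 20: h=7, slot 7 empty → index 7.
Insert 435: h=6, slot 6 empty → index 6.
Insert 620: h=9, slot 9 empty → index 9.
Insert 397: h=7, h2=2, slots 7,9 occupied → index 11.
Insert 488: h=7, h2=9, slot 7 occupied → index 3.
Insert 72: h=7, h2=1, slot 7 occupied → index 8.
Table: [_, _, _, 488, _, _, 435, 20, 72, 620, _, 397, _]

11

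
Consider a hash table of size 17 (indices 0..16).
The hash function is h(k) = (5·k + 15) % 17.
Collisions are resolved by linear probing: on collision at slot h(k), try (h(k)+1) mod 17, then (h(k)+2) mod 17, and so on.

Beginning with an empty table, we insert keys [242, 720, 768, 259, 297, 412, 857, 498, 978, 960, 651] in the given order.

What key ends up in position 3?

242: h=1 => slot 1
720: h=11 => slot 11
768: h=13 => slot 13
259: h=1, probe 1,2 => slot 2
297: h=4 => slot 4
412: h=1, probe 1,2,3 => slot 3
857: h=16 => slot 16
498: h=6 => slot 6
978: h=9 => slot 9
960: h=4, probe 4,5 => slot 5
651: h=6, probe 6,7 => slot 7
Table: [-, 242, 259, 412, 297, 960, 498, 651, -, 978, -, 720, -, 768, -, -, 857]

412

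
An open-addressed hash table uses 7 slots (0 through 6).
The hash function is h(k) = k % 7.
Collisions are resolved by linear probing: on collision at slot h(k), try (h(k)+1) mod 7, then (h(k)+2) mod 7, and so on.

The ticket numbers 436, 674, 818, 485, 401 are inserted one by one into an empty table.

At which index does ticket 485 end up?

4

Insert 436: h=2, slot 2 empty => index 2.
Insert 674: h=2, slot 2 occupied => index 3.
Insert 818: h=6, slot 6 empty => index 6.
Insert 485: h=2, slots 2,3 occupied => index 4.
Insert 401: h=2, slots 2,3,4 occupied => index 5.
Table: [., ., 436, 674, 485, 401, 818]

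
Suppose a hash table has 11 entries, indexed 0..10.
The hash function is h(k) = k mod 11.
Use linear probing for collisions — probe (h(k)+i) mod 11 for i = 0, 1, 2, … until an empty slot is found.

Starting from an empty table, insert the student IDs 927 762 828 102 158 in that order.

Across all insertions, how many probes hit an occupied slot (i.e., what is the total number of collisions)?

Insert 927: h=3, slot 3 empty → index 3.
Insert 762: h=3, slot 3 occupied → index 4.
Insert 828: h=3, slots 3,4 occupied → index 5.
Insert 102: h=3, slots 3,4,5 occupied → index 6.
Insert 158: h=4, slots 4,5,6 occupied → index 7.
Table: [—, —, —, 927, 762, 828, 102, 158, —, —, —]

9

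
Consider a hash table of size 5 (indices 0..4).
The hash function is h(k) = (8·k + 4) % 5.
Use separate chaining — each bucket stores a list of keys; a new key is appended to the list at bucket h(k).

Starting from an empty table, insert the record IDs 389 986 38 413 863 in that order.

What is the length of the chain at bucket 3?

389 -> bucket 1
986 -> bucket 2
38 -> bucket 3
413 -> bucket 3 (collision)
863 -> bucket 3 (collision)
Final buckets:
0: _
1: 389
2: 986
3: 38 -> 413 -> 863
4: _

3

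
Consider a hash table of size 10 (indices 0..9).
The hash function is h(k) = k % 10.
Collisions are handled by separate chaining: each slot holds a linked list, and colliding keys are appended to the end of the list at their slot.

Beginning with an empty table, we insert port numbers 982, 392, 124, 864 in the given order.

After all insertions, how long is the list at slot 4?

2

982 → bucket 2
392 → bucket 2 (collision)
124 → bucket 4
864 → bucket 4 (collision)
Final buckets:
0: ∅
1: ∅
2: 982 -> 392
3: ∅
4: 124 -> 864
5: ∅
6: ∅
7: ∅
8: ∅
9: ∅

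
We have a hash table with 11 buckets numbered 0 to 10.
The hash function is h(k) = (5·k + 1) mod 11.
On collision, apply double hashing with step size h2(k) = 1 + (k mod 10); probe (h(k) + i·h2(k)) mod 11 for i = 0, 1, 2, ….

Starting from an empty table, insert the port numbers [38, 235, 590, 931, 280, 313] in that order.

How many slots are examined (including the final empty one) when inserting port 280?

3

38 hashes to 4; slot 4 is free -> place at 4.
235 hashes to 10; slot 10 is free -> place at 10.
590 hashes to 3; slot 3 is free -> place at 3.
931 hashes to 3, h2=2; 3 taken -> place at 5.
280 hashes to 4, h2=1; 4,5 taken -> place at 6.
313 hashes to 4, h2=4; 4 taken -> place at 8.
Table: [_, _, _, 590, 38, 931, 280, _, 313, _, 235]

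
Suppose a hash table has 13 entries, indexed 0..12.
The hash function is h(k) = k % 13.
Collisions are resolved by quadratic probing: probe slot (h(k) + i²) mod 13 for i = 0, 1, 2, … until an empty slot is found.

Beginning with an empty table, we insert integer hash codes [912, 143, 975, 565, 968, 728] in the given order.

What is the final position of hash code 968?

Insert 912: h=2, slot 2 empty -> index 2.
Insert 143: h=0, slot 0 empty -> index 0.
Insert 975: h=0, slot 0 occupied -> index 1.
Insert 565: h=6, slot 6 empty -> index 6.
Insert 968: h=6, slot 6 occupied -> index 7.
Insert 728: h=0, slots 0,1 occupied -> index 4.
Table: [143, 975, 912, _, 728, _, 565, 968, _, _, _, _, _]

7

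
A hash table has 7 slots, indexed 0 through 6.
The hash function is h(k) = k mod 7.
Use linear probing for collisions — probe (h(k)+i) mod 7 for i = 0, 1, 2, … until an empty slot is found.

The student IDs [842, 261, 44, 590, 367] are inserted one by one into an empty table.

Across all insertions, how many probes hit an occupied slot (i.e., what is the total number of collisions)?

842: h=2 → slot 2
261: h=2, probe 2,3 → slot 3
44: h=2, probe 2,3,4 → slot 4
590: h=2, probe 2,3,4,5 → slot 5
367: h=3, probe 3,4,5,6 → slot 6
Table: [_, _, 842, 261, 44, 590, 367]

9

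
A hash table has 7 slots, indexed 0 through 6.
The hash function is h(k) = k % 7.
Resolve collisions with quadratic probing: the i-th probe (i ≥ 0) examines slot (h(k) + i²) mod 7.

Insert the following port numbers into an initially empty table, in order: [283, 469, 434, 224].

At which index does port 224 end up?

4

Insert 283: h=3, slot 3 empty -> index 3.
Insert 469: h=0, slot 0 empty -> index 0.
Insert 434: h=0, slot 0 occupied -> index 1.
Insert 224: h=0, slots 0,1 occupied -> index 4.
Table: [469, 434, ∅, 283, 224, ∅, ∅]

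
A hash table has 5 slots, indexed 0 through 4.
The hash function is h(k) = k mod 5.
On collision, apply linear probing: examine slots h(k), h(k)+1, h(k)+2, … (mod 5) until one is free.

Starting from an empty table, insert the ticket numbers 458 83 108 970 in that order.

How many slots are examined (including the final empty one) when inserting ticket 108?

458: h=3 => slot 3
83: h=3, probe 3,4 => slot 4
108: h=3, probe 3,4,0 => slot 0
970: h=0, probe 0,1 => slot 1
Table: [108, 970, ., 458, 83]

3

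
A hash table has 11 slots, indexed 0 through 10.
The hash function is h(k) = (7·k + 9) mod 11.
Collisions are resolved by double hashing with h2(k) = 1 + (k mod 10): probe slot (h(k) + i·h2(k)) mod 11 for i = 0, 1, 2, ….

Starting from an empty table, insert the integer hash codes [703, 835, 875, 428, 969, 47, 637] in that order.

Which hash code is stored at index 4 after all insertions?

703 hashes to 2; slot 2 is free -> place at 2.
835 hashes to 2, h2=6; 2 taken -> place at 8.
875 hashes to 7; slot 7 is free -> place at 7.
428 hashes to 2, h2=9; 2 taken -> place at 0.
969 hashes to 5; slot 5 is free -> place at 5.
47 hashes to 8, h2=8; 8,5,2 taken -> place at 10.
637 hashes to 2, h2=8; 2,10,7 taken -> place at 4.
Table: [428, ., 703, ., 637, 969, ., 875, 835, ., 47]

637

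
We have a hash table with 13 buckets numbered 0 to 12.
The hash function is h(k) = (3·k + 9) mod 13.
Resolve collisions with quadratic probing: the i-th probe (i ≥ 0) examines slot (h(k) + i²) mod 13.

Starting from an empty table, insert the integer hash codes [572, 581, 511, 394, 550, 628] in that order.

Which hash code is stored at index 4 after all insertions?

550

Insert 572: h=9, slot 9 empty => index 9.
Insert 581: h=10, slot 10 empty => index 10.
Insert 511: h=8, slot 8 empty => index 8.
Insert 394: h=8, slots 8,9 occupied => index 12.
Insert 550: h=8, slots 8,9,12 occupied => index 4.
Insert 628: h=8, slots 8,9,12,4 occupied => index 11.
Table: [∅, ∅, ∅, ∅, 550, ∅, ∅, ∅, 511, 572, 581, 628, 394]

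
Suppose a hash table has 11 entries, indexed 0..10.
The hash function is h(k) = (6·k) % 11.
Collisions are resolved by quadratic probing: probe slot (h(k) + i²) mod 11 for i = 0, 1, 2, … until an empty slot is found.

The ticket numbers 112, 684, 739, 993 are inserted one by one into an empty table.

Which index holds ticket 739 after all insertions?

112 hashes to 1; slot 1 is free → place at 1.
684 hashes to 1; 1 taken → place at 2.
739 hashes to 1; 1,2 taken → place at 5.
993 hashes to 7; slot 7 is free → place at 7.
Table: [., 112, 684, ., ., 739, ., 993, ., ., .]

5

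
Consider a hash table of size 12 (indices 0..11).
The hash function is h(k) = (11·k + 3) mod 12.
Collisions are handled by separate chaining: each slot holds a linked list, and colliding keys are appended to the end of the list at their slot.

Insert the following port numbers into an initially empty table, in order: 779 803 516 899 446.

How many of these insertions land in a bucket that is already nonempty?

2

779 -> bucket 4
803 -> bucket 4 (collision)
516 -> bucket 3
899 -> bucket 4 (collision)
446 -> bucket 1
Final buckets:
0: ∅
1: 446
2: ∅
3: 516
4: 779 -> 803 -> 899
5: ∅
6: ∅
7: ∅
8: ∅
9: ∅
10: ∅
11: ∅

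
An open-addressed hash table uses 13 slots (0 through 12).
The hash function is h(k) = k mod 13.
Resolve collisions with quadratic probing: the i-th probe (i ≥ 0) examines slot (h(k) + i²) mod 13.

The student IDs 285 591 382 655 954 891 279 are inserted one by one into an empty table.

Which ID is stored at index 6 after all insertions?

285: h=12 → slot 12
591: h=6 → slot 6
382: h=5 → slot 5
655: h=5, probe 5,6,9 → slot 9
954: h=5, probe 5,6,9,1 → slot 1
891: h=7 → slot 7
279: h=6, probe 6,7,10 → slot 10
Table: [∅, 954, ∅, ∅, ∅, 382, 591, 891, ∅, 655, 279, ∅, 285]

591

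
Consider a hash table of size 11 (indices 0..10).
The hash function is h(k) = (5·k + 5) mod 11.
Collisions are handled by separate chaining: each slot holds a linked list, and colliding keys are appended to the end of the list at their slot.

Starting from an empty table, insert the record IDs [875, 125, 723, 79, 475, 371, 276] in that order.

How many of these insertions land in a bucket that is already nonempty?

2

Insert 875: h=2, bucket 2 empty → new chain.
Insert 125: h=3, bucket 3 empty → new chain.
Insert 723: h=1, bucket 1 empty → new chain.
Insert 79: h=4, bucket 4 empty → new chain.
Insert 475: h=4, bucket 4 nonempty → append to chain.
Insert 371: h=1, bucket 1 nonempty → append to chain.
Insert 276: h=10, bucket 10 empty → new chain.
Final buckets:
0: _
1: 723 -> 371
2: 875
3: 125
4: 79 -> 475
5: _
6: _
7: _
8: _
9: _
10: 276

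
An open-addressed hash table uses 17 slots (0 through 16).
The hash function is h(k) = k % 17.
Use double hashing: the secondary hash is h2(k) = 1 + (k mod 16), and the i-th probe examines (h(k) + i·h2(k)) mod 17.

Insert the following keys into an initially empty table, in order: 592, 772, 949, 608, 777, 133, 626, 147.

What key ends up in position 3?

949

Insert 592: h=14, slot 14 empty -> index 14.
Insert 772: h=7, slot 7 empty -> index 7.
Insert 949: h=14, h2=6, slot 14 occupied -> index 3.
Insert 608: h=13, slot 13 empty -> index 13.
Insert 777: h=12, slot 12 empty -> index 12.
Insert 133: h=14, h2=6, slots 14,3 occupied -> index 9.
Insert 626: h=14, h2=3, slot 14 occupied -> index 0.
Insert 147: h=11, slot 11 empty -> index 11.
Table: [626, -, -, 949, -, -, -, 772, -, 133, -, 147, 777, 608, 592, -, -]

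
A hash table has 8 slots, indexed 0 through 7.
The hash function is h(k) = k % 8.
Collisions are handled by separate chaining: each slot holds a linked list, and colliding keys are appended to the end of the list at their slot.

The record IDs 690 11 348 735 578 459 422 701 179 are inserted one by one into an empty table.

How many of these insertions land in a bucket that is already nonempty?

3

Insert 690: h=2, bucket 2 empty -> new chain.
Insert 11: h=3, bucket 3 empty -> new chain.
Insert 348: h=4, bucket 4 empty -> new chain.
Insert 735: h=7, bucket 7 empty -> new chain.
Insert 578: h=2, bucket 2 nonempty -> append to chain.
Insert 459: h=3, bucket 3 nonempty -> append to chain.
Insert 422: h=6, bucket 6 empty -> new chain.
Insert 701: h=5, bucket 5 empty -> new chain.
Insert 179: h=3, bucket 3 nonempty -> append to chain.
Final buckets:
0: .
1: .
2: 690 -> 578
3: 11 -> 459 -> 179
4: 348
5: 701
6: 422
7: 735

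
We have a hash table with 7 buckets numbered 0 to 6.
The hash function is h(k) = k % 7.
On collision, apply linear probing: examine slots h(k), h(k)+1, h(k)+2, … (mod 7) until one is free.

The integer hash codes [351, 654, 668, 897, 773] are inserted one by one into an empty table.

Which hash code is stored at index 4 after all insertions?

668

351: h=1 → slot 1
654: h=3 → slot 3
668: h=3, probe 3,4 → slot 4
897: h=1, probe 1,2 → slot 2
773: h=3, probe 3,4,5 → slot 5
Table: [_, 351, 897, 654, 668, 773, _]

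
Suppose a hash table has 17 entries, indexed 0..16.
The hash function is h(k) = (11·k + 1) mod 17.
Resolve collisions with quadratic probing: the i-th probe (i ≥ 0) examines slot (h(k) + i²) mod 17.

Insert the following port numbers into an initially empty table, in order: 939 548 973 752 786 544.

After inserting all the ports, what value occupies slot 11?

939

939 hashes to 11; slot 11 is free => place at 11.
548 hashes to 11; 11 taken => place at 12.
973 hashes to 11; 11,12 taken => place at 15.
752 hashes to 11; 11,12,15 taken => place at 3.
786 hashes to 11; 11,12,15,3 taken => place at 10.
544 hashes to 1; slot 1 is free => place at 1.
Table: [_, 544, _, 752, _, _, _, _, _, _, 786, 939, 548, _, _, 973, _]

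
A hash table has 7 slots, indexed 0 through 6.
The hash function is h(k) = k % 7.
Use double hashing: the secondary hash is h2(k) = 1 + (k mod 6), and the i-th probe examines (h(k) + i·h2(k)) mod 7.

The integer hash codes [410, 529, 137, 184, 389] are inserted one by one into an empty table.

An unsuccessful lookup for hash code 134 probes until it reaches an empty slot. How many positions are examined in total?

3

410: h=4 -> slot 4
529: h=4, h2=2, probe 4,6 -> slot 6
137: h=4, h2=6, probe 4,3 -> slot 3
184: h=2 -> slot 2
389: h=4, h2=6, probe 4,3,2,1 -> slot 1
Table: [_, 389, 184, 137, 410, _, 529]
Lookup 134: h=1, h2=3, probe 1,4,0 → slot 0 empty, not found.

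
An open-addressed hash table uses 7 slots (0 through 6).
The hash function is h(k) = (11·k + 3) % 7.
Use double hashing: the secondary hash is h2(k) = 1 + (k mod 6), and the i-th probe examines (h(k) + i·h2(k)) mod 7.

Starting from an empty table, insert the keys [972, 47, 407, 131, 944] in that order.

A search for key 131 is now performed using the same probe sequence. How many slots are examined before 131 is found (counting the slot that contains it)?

2

972 hashes to 6; slot 6 is free -> place at 6.
47 hashes to 2; slot 2 is free -> place at 2.
407 hashes to 0; slot 0 is free -> place at 0.
131 hashes to 2, h2=6; 2 taken -> place at 1.
944 hashes to 6, h2=3; 6,2 taken -> place at 5.
Table: [407, 131, 47, -, -, 944, 972]
Lookup 131: h=2, h2=6, probe 2,1 → found at 1.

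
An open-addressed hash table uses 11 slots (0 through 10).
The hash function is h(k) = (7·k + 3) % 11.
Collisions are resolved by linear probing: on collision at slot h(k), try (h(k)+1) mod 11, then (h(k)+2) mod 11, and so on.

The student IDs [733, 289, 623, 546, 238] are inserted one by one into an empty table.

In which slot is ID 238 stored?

0

733: h=8 -> slot 8
289: h=2 -> slot 2
623: h=8, probe 8,9 -> slot 9
546: h=8, probe 8,9,10 -> slot 10
238: h=8, probe 8,9,10,0 -> slot 0
Table: [238, -, 289, -, -, -, -, -, 733, 623, 546]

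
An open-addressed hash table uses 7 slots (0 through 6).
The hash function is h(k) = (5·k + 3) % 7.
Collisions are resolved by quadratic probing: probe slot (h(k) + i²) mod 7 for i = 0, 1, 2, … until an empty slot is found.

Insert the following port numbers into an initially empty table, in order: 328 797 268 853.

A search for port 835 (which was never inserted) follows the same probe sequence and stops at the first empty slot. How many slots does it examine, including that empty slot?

3

328: h=5 -> slot 5
797: h=5, probe 5,6 -> slot 6
268: h=6, probe 6,0 -> slot 0
853: h=5, probe 5,6,2 -> slot 2
Table: [268, _, 853, _, _, 328, 797]
Lookup 835: h=6, probe 6,0,3 → slot 3 empty, not found.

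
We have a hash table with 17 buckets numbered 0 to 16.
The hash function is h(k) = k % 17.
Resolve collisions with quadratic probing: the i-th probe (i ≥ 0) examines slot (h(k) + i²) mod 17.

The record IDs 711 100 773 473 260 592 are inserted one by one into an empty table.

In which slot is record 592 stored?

Insert 711: h=14, slot 14 empty → index 14.
Insert 100: h=15, slot 15 empty → index 15.
Insert 773: h=8, slot 8 empty → index 8.
Insert 473: h=14, slots 14,15 occupied → index 1.
Insert 260: h=5, slot 5 empty → index 5.
Insert 592: h=14, slots 14,15,1 occupied → index 6.
Table: [., 473, ., ., ., 260, 592, ., 773, ., ., ., ., ., 711, 100, .]

6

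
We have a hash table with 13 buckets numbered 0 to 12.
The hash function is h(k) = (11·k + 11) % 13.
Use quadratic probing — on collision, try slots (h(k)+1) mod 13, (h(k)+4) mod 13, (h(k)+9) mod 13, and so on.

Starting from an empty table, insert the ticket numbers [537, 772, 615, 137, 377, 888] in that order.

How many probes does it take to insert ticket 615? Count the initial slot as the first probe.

Insert 537: h=3, slot 3 empty => index 3.
Insert 772: h=1, slot 1 empty => index 1.
Insert 615: h=3, slot 3 occupied => index 4.
Insert 137: h=10, slot 10 empty => index 10.
Insert 377: h=11, slot 11 empty => index 11.
Insert 888: h=3, slots 3,4 occupied => index 7.
Table: [_, 772, _, 537, 615, _, _, 888, _, _, 137, 377, _]

2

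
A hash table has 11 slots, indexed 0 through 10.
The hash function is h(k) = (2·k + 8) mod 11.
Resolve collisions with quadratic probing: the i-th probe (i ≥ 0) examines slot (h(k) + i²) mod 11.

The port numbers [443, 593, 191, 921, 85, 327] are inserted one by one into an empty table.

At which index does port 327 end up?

7

443 hashes to 3; slot 3 is free → place at 3.
593 hashes to 6; slot 6 is free → place at 6.
191 hashes to 5; slot 5 is free → place at 5.
921 hashes to 2; slot 2 is free → place at 2.
85 hashes to 2; 2,3,6 taken → place at 0.
327 hashes to 2; 2,3,6,0 taken → place at 7.
Table: [85, -, 921, 443, -, 191, 593, 327, -, -, -]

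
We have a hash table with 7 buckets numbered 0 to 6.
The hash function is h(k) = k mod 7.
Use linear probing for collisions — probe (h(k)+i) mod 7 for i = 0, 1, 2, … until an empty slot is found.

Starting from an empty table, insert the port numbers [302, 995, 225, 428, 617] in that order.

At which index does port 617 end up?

5

Insert 302: h=1, slot 1 empty → index 1.
Insert 995: h=1, slot 1 occupied → index 2.
Insert 225: h=1, slots 1,2 occupied → index 3.
Insert 428: h=1, slots 1,2,3 occupied → index 4.
Insert 617: h=1, slots 1,2,3,4 occupied → index 5.
Table: [—, 302, 995, 225, 428, 617, —]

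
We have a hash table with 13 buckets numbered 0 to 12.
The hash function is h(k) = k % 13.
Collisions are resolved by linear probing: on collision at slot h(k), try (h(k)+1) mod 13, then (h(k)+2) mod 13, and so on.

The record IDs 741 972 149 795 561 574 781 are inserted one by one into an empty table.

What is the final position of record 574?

4

741: h=0 => slot 0
972: h=10 => slot 10
149: h=6 => slot 6
795: h=2 => slot 2
561: h=2, probe 2,3 => slot 3
574: h=2, probe 2,3,4 => slot 4
781: h=1 => slot 1
Table: [741, 781, 795, 561, 574, ∅, 149, ∅, ∅, ∅, 972, ∅, ∅]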